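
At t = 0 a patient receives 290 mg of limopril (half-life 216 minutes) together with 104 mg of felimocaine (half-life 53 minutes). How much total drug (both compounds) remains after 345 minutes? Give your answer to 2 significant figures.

limopril: 290 × (1/2)^(345/216) = 290 × (1/2)^1.5972 ≈ 95.849 mg.
felimocaine: 104 × (1/2)^(345/53) = 104 × (1/2)^6.5094 ≈ 1.1416 mg.
Total = 95.849 + 1.1416 ≈ 96.99 mg.

97 mg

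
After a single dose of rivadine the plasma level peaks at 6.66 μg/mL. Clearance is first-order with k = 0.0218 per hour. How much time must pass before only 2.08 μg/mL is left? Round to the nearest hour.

t½ = ln 2 / k = 0.69315 / 0.0218 ≈ 31.796 hours.
Fraction remaining = 2.08/6.66 ≈ 0.31231.
n = log₂(6.66/2.08) = ln(3.2019)/ln 2 ≈ 1.6789 half-lives.
t = n × t½ = 1.6789 × 31.796 ≈ 53.383 hours.

53 hours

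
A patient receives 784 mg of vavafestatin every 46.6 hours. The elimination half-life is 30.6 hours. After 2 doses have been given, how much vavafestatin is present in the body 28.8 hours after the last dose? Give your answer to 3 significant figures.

550 mg

The 2 doses were given 75.4, 28.8 hours ago.
Total = 784·(1/2)^(75.4/30.6) + 784·(1/2)^(28.8/30.6)
      = 142.09 + 408.31 ≈ 550.4 mg.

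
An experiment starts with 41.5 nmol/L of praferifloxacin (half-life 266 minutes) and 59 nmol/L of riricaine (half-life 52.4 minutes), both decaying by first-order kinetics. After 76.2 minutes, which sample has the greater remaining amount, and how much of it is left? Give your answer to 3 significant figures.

praferifloxacin, 34.0 nmol/L

praferifloxacin: 41.5 × (1/2)^0.28647 ≈ 34.026 nmol/L.
riricaine: 59 × (1/2)^1.4542 ≈ 21.533 nmol/L.
Praferifloxacin has more remaining, at ≈ 34.026 nmol/L.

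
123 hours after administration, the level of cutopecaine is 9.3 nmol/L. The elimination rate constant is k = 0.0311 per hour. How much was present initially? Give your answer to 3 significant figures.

t½ = ln 2 / k = 0.69315 / 0.0311 ≈ 22.288 hours.
Number of half-lives elapsed: n = 123/22.288 ≈ 5.5187.
A₀ = A × 2^n = 9.3 × 2^5.5187 = 9.3 × 45.847 ≈ 426.37 nmol/L.

426 nmol/L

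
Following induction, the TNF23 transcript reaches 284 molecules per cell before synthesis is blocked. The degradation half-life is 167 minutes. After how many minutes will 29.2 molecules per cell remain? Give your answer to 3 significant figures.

548 minutes

Fraction remaining = 29.2/284 ≈ 0.10282.
n = log₂(284/29.2) = ln(9.726)/ln 2 ≈ 3.2819 half-lives.
t = n × t½ = 3.2819 × 167 ≈ 548.07 minutes.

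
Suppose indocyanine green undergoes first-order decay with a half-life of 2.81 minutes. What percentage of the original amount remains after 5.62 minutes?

25%

n = 5.62/2.81 ≈ 2 half-lives.
Fraction remaining = (1/2)^2 ≈ 0.25, i.e. 25%.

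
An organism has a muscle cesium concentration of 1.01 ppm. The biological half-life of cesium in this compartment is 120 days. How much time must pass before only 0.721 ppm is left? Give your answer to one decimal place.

Fraction remaining = 0.721/1.01 ≈ 0.71386.
n = log₂(1.01/0.721) = ln(1.4008)/ln 2 ≈ 0.48628 half-lives.
t = n × t½ = 0.48628 × 120 ≈ 58.354 days.

58.4 days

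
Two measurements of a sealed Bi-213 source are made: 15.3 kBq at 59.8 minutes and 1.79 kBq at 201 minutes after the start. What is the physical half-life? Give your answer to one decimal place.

45.6 minutes

Over Δt = 201 − 59.8 = 141.2 minutes, the level fell by a factor of 15.3/1.79 ≈ 8.5475.
n = log₂(8.5475) ≈ 3.0955 half-lives, so t½ = 141.2/3.0955 ≈ 45.615 minutes.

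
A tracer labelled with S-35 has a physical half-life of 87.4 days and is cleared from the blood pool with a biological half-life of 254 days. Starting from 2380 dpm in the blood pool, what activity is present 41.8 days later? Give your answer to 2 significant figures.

1500 dpm

1/t_eff = 1/t_phys + 1/t_biol = 1/87.4 + 1/254 = 0.015379 per day.
t_eff = 87.4 × 254 / (87.4 + 254) ≈ 65.025 days.
Remaining = 2380 × (1/2)^(41.8/65.025) = 2380 × (1/2)^0.64283 ≈ 1524.3 dpm.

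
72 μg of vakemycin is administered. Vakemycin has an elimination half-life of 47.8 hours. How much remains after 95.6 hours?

18 μg

Elapsed time is 2 half-lives (95.6/47.8).
Each half-life halves the amount: 72 × (1/2)^2 = 72/4 = 18 μg.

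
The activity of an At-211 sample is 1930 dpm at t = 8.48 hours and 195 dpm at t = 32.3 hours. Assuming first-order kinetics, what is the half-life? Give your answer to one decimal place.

Over Δt = 32.3 − 8.48 = 23.82 hours, the level fell by a factor of 1930/195 ≈ 9.8974.
n = log₂(9.8974) ≈ 3.3071 half-lives, so t½ = 23.82/3.3071 ≈ 7.2028 hours.

7.2 hours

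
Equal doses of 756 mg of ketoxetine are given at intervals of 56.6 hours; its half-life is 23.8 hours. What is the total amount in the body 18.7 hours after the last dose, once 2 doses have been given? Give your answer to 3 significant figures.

The 2 doses were given 75.3, 18.7 hours ago.
Total = 756·(1/2)^(75.3/23.8) + 756·(1/2)^(18.7/23.8)
      = 84.354 + 438.53 ≈ 522.88 mg.

523 mg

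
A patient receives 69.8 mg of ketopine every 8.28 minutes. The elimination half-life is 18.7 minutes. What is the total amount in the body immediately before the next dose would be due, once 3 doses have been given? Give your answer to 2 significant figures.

The 3 doses were given 24.84, 16.56, 8.28 minutes ago.
Total = 69.8·(1/2)^(24.84/18.7) + 69.8·(1/2)^(16.56/18.7) + 69.8·(1/2)^(8.28/18.7)
      = 27.796 + 37.781 + 51.353 ≈ 116.93 mg.

120 mg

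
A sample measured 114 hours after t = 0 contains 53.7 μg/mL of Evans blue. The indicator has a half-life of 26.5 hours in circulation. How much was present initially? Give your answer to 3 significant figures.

1060 μg/mL

Number of half-lives elapsed: n = 114/26.5 ≈ 4.3019.
A₀ = A × 2^n = 53.7 × 2^4.3019 = 53.7 × 19.724 ≈ 1059.2 μg/mL.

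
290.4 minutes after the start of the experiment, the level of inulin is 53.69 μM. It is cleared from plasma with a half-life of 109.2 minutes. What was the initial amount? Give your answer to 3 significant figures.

339 μM

Number of half-lives elapsed: n = 290.4/109.2 ≈ 2.6593.
A₀ = A × 2^n = 53.69 × 2^2.6593 = 53.69 × 6.3174 ≈ 339.18 μM.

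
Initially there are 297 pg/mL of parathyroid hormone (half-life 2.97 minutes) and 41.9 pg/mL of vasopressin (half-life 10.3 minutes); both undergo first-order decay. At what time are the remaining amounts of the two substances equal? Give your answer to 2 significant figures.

Set 297·(1/2)^(t/2.97) = 41.9·(1/2)^(t/10.3).
Taking log₂: log₂(297/41.9) = t·(1/2.97 − 1/10.3).
log₂(7.0883) = 2.8254; 1/2.97 − 1/10.3 = 0.23961.
t = 2.8254 / 0.23961 ≈ 11.792 minutes.

12 minutes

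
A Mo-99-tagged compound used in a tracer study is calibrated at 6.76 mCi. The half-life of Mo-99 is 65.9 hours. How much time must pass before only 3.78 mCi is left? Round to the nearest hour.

55 hours

Fraction remaining = 3.78/6.76 ≈ 0.55917.
n = log₂(6.76/3.78) = ln(1.7884)/ln 2 ≈ 0.83864 half-lives.
t = n × t½ = 0.83864 × 65.9 ≈ 55.266 hours.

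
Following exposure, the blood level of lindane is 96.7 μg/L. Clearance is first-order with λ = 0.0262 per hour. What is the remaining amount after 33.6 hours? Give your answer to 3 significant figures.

40.1 μg/L

t½ = ln 2 / λ = 0.69315 / 0.0262 ≈ 26.456 hours.
Number of half-lives: n = 33.6/26.456 ≈ 1.27.
Remaining = 96.7 × (1/2)^1.27 = 96.7 × 0.41465 ≈ 40.097 μg/L.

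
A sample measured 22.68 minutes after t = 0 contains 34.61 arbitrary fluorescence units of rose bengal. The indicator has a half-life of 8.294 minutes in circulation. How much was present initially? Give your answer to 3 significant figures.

Number of half-lives elapsed: n = 22.68/8.294 ≈ 2.7345.
A₀ = A × 2^n = 34.61 × 2^2.7345 = 34.61 × 6.6553 ≈ 230.34 arbitrary fluorescence units.

230 arbitrary fluorescence units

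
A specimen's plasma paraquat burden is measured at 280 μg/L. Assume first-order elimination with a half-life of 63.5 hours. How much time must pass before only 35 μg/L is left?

190.5 hours

35/280 = 1/8, so 3 half-lives have elapsed.
t = 3 × 63.5 = 190.5 hours.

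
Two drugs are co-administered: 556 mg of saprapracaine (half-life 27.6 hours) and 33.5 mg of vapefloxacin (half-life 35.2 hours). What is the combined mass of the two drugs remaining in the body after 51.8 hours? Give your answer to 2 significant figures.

saprapracaine: 556 × (1/2)^(51.8/27.6) = 556 × (1/2)^1.8768 ≈ 151.39 mg.
vapefloxacin: 33.5 × (1/2)^(51.8/35.2) = 33.5 × (1/2)^1.4716 ≈ 12.08 mg.
Total = 151.39 + 12.08 ≈ 163.47 mg.

160 mg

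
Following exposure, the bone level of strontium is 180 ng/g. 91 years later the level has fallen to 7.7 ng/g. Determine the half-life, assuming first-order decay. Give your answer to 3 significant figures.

20.0 years

A/A₀ = 7.7/180 ≈ 0.042778.
n = log₂(23.377) ≈ 4.547 half-lives elapsed in 91 years.
t½ = 91/4.547 ≈ 20.013 years.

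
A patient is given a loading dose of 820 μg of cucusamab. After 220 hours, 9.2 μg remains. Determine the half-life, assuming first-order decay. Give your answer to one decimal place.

A/A₀ = 9.2/820 ≈ 0.01122.
n = log₂(89.13) ≈ 6.4778 half-lives elapsed in 220 hours.
t½ = 220/6.4778 ≈ 33.962 hours.

34.0 hours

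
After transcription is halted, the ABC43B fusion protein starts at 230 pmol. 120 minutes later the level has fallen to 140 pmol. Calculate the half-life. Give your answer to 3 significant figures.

168 minutes

A/A₀ = 140/230 ≈ 0.6087.
n = log₂(1.6429) ≈ 0.71621 half-lives elapsed in 120 minutes.
t½ = 120/0.71621 ≈ 167.55 minutes.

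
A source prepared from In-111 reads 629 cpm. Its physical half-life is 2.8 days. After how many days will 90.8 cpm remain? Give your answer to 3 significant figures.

Fraction remaining = 90.8/629 ≈ 0.14436.
n = log₂(629/90.8) = ln(6.9273)/ln 2 ≈ 2.7923 half-lives.
t = n × t½ = 2.7923 × 2.8 ≈ 7.8184 days.

7.82 days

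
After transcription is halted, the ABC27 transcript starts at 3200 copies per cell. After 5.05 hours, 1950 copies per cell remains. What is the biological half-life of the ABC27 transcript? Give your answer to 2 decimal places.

7.07 hours

A/A₀ = 1950/3200 ≈ 0.60938.
n = log₂(1.641) ≈ 0.7146 half-lives elapsed in 5.05 hours.
t½ = 5.05/0.7146 ≈ 7.0669 hours.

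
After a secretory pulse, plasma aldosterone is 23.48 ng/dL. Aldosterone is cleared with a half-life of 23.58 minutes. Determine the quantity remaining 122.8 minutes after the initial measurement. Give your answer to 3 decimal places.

Number of half-lives: n = 122.8/23.58 ≈ 5.2078.
Remaining = 23.48 × (1/2)^5.2078 = 23.48 × 0.027058 ≈ 0.63532 ng/dL.

0.635 ng/dL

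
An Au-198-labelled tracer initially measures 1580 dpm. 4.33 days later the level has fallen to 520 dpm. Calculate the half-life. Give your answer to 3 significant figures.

A/A₀ = 520/1580 ≈ 0.32911.
n = log₂(3.0385) ≈ 1.6033 half-lives elapsed in 4.33 days.
t½ = 4.33/1.6033 ≈ 2.7006 days.

2.70 days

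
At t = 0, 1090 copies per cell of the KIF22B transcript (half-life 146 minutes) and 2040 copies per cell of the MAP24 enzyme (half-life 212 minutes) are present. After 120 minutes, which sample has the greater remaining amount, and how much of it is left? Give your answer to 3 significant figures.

KIF22B transcript: 1090 × (1/2)^0.82192 ≈ 616.6 copies per cell.
MAP24 enzyme: 2040 × (1/2)^0.56604 ≈ 1378 copies per cell.
MAP24 enzyme has more remaining, at ≈ 1378 copies per cell.

MAP24 enzyme, 1380 copies per cell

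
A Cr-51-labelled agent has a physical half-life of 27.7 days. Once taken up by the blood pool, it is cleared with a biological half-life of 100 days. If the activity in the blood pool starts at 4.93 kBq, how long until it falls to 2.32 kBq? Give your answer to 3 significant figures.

1/t_eff = 1/t_phys + 1/t_biol = 1/27.7 + 1/100 = 0.046101 per day.
t_eff = 27.7 × 100 / (27.7 + 100) ≈ 21.691 days.
n = log₂(4.93/2.32) ≈ 1.0875; t = 1.0875 × 21.691 ≈ 23.589 days.

23.6 days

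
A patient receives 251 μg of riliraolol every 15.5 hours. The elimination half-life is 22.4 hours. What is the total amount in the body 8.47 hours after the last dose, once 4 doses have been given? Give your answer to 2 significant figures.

The 4 doses were given 54.97, 39.47, 23.97, 8.47 hours ago.
Total = 251·(1/2)^(54.97/22.4) + 251·(1/2)^(39.47/22.4) + 251·(1/2)^(23.97/22.4) + 251·(1/2)^(8.47/22.4)
      = 45.808 + 74.002 + 119.55 + 193.13 ≈ 432.49 μg.

430 μg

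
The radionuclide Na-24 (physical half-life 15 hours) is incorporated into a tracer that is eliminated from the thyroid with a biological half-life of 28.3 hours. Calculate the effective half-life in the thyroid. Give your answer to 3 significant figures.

9.80 hours

1/t_eff = 1/t_phys + 1/t_biol = 1/15 + 1/28.3 = 0.102 per hour.
t_eff = 15 × 28.3 / (15 + 28.3) ≈ 9.8037 hours.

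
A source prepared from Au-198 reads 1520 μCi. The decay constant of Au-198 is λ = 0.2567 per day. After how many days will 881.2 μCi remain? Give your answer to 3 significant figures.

2.12 days

t½ = ln 2 / λ = 0.69315 / 0.2567 ≈ 2.7002 days.
Fraction remaining = 881.2/1520 ≈ 0.57974.
n = log₂(1520/881.2) = ln(1.7249)/ln 2 ≈ 0.78653 half-lives.
t = n × t½ = 0.78653 × 2.7002 ≈ 2.1238 days.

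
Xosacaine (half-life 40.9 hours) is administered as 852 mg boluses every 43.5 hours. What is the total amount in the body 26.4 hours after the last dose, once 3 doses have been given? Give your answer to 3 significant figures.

930 mg

The 3 doses were given 113.4, 69.9, 26.4 hours ago.
Total = 852·(1/2)^(113.4/40.9) + 852·(1/2)^(69.9/40.9) + 852·(1/2)^(26.4/40.9)
      = 124.68 + 260.59 + 544.67 ≈ 929.94 mg.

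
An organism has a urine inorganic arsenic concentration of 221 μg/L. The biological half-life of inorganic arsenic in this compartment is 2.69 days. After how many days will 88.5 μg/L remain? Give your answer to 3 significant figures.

3.55 days

Fraction remaining = 88.5/221 ≈ 0.40045.
n = log₂(221/88.5) = ln(2.4972)/ln 2 ≈ 1.3203 half-lives.
t = n × t½ = 1.3203 × 2.69 ≈ 3.5516 days.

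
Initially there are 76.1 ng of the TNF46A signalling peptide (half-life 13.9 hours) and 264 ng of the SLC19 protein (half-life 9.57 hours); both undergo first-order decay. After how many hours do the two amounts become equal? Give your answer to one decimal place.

55.1 hours

Set 76.1·(1/2)^(t/13.9) = 264·(1/2)^(t/9.57).
Taking log₂: log₂(76.1/264) = t·(1/13.9 − 1/9.57).
log₂(0.28826) = -1.7946; 1/13.9 − 1/9.57 = -0.032551.
t = -1.7946 / -0.032551 ≈ 55.131 hours.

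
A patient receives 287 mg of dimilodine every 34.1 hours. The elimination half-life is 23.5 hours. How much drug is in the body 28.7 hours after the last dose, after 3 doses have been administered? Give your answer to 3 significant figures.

The 3 doses were given 96.9, 62.8, 28.7 hours ago.
Total = 287·(1/2)^(96.9/23.5) + 287·(1/2)^(62.8/23.5) + 287·(1/2)^(28.7/23.5)
      = 16.467 + 45.022 + 123.1 ≈ 184.58 mg.

185 mg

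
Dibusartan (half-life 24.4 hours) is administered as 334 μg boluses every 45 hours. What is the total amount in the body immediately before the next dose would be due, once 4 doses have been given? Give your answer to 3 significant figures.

The 4 doses were given 180, 135, 90, 45 hours ago.
Total = 334·(1/2)^(180/24.4) + 334·(1/2)^(135/24.4) + 334·(1/2)^(90/24.4) + 334·(1/2)^(45/24.4)
      = 2.0092 + 7.2146 + 25.905 + 93.018 ≈ 128.15 μg.

128 μg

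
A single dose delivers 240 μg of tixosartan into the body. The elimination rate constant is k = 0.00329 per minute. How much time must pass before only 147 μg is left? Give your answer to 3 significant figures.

t½ = ln 2 / k = 0.69315 / 0.00329 ≈ 210.68 minutes.
Fraction remaining = 147/240 ≈ 0.6125.
n = log₂(240/147) = ln(1.6327)/ln 2 ≈ 0.70722 half-lives.
t = n × t½ = 0.70722 × 210.68 ≈ 149 minutes.

149 minutes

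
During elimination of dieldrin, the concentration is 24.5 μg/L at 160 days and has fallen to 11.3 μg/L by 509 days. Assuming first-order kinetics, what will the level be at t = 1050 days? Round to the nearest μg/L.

Over Δt = 509 − 160 = 349 days, the level fell by a factor of 24.5/11.3 ≈ 2.1681.
n = log₂(2.1681) ≈ 1.1165 half-lives, so t½ = 349/1.1165 ≈ 312.6 days.
From t = 509 to t = 1050: 11.3 × (1/2)^((1050−509)/312.6) ≈ 3.4048 μg/L.

3 μg/L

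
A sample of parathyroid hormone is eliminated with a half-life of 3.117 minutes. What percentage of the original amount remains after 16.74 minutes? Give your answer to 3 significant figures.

2.42%

n = 16.74/3.117 ≈ 5.3705 half-lives.
Fraction remaining = (1/2)^5.3705 ≈ 0.024172, i.e. 2.4172%.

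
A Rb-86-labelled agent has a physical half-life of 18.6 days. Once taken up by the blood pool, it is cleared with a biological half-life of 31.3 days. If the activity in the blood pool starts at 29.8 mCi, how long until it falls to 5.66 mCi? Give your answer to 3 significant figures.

1/t_eff = 1/t_phys + 1/t_biol = 1/18.6 + 1/31.3 = 0.085712 per day.
t_eff = 18.6 × 31.3 / (18.6 + 31.3) ≈ 11.667 days.
n = log₂(29.8/5.66) ≈ 2.3964; t = 2.3964 × 11.667 ≈ 27.959 days.

28.0 days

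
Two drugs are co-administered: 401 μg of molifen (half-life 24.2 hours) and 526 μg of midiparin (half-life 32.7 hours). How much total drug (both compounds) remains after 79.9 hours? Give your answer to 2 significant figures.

140 μg

molifen: 401 × (1/2)^(79.9/24.2) = 401 × (1/2)^3.3017 ≈ 40.668 μg.
midiparin: 526 × (1/2)^(79.9/32.7) = 526 × (1/2)^2.4434 ≈ 96.703 μg.
Total = 40.668 + 96.703 ≈ 137.37 μg.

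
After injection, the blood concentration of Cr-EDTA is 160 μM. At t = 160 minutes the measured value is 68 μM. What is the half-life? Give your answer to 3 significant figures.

A/A₀ = 68/160 ≈ 0.425.
n = log₂(2.3529) ≈ 1.2345 half-lives elapsed in 160 minutes.
t½ = 160/1.2345 ≈ 129.61 minutes.

130 minutes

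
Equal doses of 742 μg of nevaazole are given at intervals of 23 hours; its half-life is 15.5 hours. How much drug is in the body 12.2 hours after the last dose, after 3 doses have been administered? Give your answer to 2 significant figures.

640 μg

The 3 doses were given 58.2, 35.2, 12.2 hours ago.
Total = 742·(1/2)^(58.2/15.5) + 742·(1/2)^(35.2/15.5) + 742·(1/2)^(12.2/15.5)
      = 54.965 + 153.74 + 430 ≈ 638.7 μg.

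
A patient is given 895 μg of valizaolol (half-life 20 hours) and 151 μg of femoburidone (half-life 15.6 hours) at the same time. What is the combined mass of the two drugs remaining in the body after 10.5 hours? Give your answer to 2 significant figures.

valizaolol: 895 × (1/2)^(10.5/20) = 895 × (1/2)^0.525 ≈ 621.99 μg.
femoburidone: 151 × (1/2)^(10.5/15.6) = 151 × (1/2)^0.67308 ≈ 94.702 μg.
Total = 621.99 + 94.702 ≈ 716.69 μg.

720 μg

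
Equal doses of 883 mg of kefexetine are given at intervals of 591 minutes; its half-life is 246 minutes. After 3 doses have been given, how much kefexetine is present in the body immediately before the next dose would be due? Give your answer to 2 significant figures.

200 mg

The 3 doses were given 1773, 1182, 591 minutes ago.
Total = 883·(1/2)^(1773/246) + 883·(1/2)^(1182/246) + 883·(1/2)^(591/246)
      = 5.9751 + 31.59 + 167.01 ≈ 204.58 mg.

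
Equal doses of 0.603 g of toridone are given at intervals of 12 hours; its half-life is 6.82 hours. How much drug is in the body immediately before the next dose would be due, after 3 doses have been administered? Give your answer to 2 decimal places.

The 3 doses were given 36, 24, 12 hours ago.
Total = 0.603·(1/2)^(36/6.82) + 0.603·(1/2)^(24/6.82) + 0.603·(1/2)^(12/6.82)
      = 0.015535 + 0.052599 + 0.17809 ≈ 0.24623 g.

0.25 g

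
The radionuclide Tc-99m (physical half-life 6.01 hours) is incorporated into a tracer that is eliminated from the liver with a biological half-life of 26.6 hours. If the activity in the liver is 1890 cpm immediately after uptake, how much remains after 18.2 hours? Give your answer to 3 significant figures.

144 cpm

1/t_eff = 1/t_phys + 1/t_biol = 1/6.01 + 1/26.6 = 0.20398 per hour.
t_eff = 6.01 × 26.6 / (6.01 + 26.6) ≈ 4.9024 hours.
Remaining = 1890 × (1/2)^(18.2/4.9024) = 1890 × (1/2)^3.7125 ≈ 144.17 cpm.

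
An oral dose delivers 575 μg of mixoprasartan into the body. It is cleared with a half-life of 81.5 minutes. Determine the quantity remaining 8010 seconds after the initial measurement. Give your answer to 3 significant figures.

185 μg

Convert the elapsed time: 8010 seconds = 133.5 minutes.
Number of half-lives: n = 133.5/81.5 ≈ 1.638.
Remaining = 575 × (1/2)^1.638 = 575 × 0.32129 ≈ 184.74 μg.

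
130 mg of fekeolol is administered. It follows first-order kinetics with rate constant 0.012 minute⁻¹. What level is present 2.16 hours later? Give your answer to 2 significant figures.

t½ = ln 2 / k = 0.69315 / 0.012 ≈ 57.762 minutes.
Convert the elapsed time: 2.16 hours = 129.6 minutes.
Number of half-lives: n = 129.6/57.762 ≈ 2.2437.
Remaining = 130 × (1/2)^2.2437 = 130 × 0.21115 ≈ 27.449 mg.

27 mg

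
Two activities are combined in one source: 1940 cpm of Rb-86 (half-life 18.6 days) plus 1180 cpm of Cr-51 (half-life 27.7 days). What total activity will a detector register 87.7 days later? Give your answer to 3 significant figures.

Rb-86: 1940 × (1/2)^(87.7/18.6) = 1940 × (1/2)^4.7151 ≈ 73.863 cpm.
Cr-51: 1180 × (1/2)^(87.7/27.7) = 1180 × (1/2)^3.1661 ≈ 131.46 cpm.
Total = 73.863 + 131.46 ≈ 205.33 cpm.

205 cpm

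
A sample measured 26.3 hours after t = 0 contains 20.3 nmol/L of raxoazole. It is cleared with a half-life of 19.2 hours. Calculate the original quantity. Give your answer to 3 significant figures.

Number of half-lives elapsed: n = 26.3/19.2 ≈ 1.3698.
A₀ = A × 2^n = 20.3 × 2^1.3698 = 20.3 × 2.5843 ≈ 52.462 nmol/L.

52.5 nmol/L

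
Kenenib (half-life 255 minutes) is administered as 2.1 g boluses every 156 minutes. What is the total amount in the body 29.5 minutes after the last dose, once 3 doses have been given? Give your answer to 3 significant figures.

The 3 doses were given 341.5, 185.5, 29.5 minutes ago.
Total = 2.1·(1/2)^(341.5/255) + 2.1·(1/2)^(185.5/255) + 2.1·(1/2)^(29.5/255)
      = 0.82999 + 1.2683 + 1.9382 ≈ 4.0365 g.

4.04 g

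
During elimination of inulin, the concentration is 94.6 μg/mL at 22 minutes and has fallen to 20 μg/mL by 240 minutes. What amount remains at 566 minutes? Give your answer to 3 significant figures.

1.96 μg/mL

Over Δt = 240 − 22 = 218 minutes, the level fell by a factor of 94.6/20 ≈ 4.73.
n = log₂(4.73) ≈ 2.2418 half-lives, so t½ = 218/2.2418 ≈ 97.242 minutes.
From t = 240 to t = 566: 20 × (1/2)^((566−240)/97.242) ≈ 1.9581 μg/mL.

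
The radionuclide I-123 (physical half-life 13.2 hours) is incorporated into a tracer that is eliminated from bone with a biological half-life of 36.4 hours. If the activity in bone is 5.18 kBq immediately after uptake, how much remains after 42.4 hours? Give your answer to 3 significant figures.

0.249 kBq

1/t_eff = 1/t_phys + 1/t_biol = 1/13.2 + 1/36.4 = 0.10323 per hour.
t_eff = 13.2 × 36.4 / (13.2 + 36.4) ≈ 9.6871 hours.
Remaining = 5.18 × (1/2)^(42.4/9.6871) = 5.18 × (1/2)^4.377 ≈ 0.24931 kBq.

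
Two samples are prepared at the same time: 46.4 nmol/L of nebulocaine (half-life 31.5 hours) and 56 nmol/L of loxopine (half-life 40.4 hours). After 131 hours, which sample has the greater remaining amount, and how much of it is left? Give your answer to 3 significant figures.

nebulocaine: 46.4 × (1/2)^4.1587 ≈ 2.5979 nmol/L.
loxopine: 56 × (1/2)^3.2426 ≈ 5.9167 nmol/L.
Loxopine has more remaining, at ≈ 5.9167 nmol/L.

loxopine, 5.92 nmol/L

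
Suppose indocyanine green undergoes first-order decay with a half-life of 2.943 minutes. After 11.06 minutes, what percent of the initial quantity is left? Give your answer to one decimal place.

n = 11.06/2.943 ≈ 3.7581 half-lives.
Fraction remaining = (1/2)^3.7581 ≈ 0.073911, i.e. 7.3911%.

7.4%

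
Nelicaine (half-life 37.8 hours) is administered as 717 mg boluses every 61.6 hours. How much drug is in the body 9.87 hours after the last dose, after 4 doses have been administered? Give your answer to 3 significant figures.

874 mg

The 4 doses were given 194.67, 133.07, 71.47, 9.87 hours ago.
Total = 717·(1/2)^(194.67/37.8) + 717·(1/2)^(133.07/37.8) + 717·(1/2)^(71.47/37.8) + 717·(1/2)^(9.87/37.8)
      = 20.194 + 62.486 + 193.35 + 598.3 ≈ 874.33 mg.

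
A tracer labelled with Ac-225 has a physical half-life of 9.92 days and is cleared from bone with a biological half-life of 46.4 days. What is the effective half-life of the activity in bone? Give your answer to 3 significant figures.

1/t_eff = 1/t_phys + 1/t_biol = 1/9.92 + 1/46.4 = 0.12236 per day.
t_eff = 9.92 × 46.4 / (9.92 + 46.4) ≈ 8.1727 days.

8.17 days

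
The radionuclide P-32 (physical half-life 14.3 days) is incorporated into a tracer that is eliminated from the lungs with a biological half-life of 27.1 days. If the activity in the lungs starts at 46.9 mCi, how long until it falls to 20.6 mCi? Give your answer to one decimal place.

11.1 days

1/t_eff = 1/t_phys + 1/t_biol = 1/14.3 + 1/27.1 = 0.10683 per day.
t_eff = 14.3 × 27.1 / (14.3 + 27.1) ≈ 9.3606 days.
n = log₂(46.9/20.6) ≈ 1.1869; t = 1.1869 × 9.3606 ≈ 11.111 days.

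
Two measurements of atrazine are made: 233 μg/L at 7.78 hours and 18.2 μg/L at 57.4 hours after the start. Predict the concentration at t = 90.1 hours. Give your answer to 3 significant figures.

Over Δt = 57.4 − 7.78 = 49.62 hours, the level fell by a factor of 233/18.2 ≈ 12.802.
n = log₂(12.802) ≈ 3.6783 half-lives, so t½ = 49.62/3.6783 ≈ 13.49 hours.
From t = 57.4 to t = 90.1: 18.2 × (1/2)^((90.1−57.4)/13.49) ≈ 3.3913 μg/L.

3.39 μg/L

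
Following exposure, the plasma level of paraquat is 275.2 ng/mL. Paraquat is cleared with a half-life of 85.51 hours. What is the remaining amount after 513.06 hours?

Elapsed time is 6 half-lives (513.06/85.51).
Each half-life halves the amount: 275.2 × (1/2)^6 = 275.2/64 = 4.3 ng/mL.

4.3 ng/mL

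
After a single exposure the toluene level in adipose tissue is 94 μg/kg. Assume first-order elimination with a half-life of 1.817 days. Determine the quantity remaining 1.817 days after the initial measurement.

Elapsed time is 1 half-life (1.817/1.817).
Each half-life halves the amount: 94 × (1/2)^1 = 94/2 = 47 μg/kg.

47 μg/kg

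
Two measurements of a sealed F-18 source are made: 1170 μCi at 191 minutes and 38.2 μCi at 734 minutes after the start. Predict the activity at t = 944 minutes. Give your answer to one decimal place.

Over Δt = 734 − 191 = 543 minutes, the level fell by a factor of 1170/38.2 ≈ 30.628.
n = log₂(30.628) ≈ 4.9368 half-lives, so t½ = 543/4.9368 ≈ 109.99 minutes.
From t = 734 to t = 944: 38.2 × (1/2)^((944−734)/109.99) ≈ 10.17 μCi.

10.2 μCi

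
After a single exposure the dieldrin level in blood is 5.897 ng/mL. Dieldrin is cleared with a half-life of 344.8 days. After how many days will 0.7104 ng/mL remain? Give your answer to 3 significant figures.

Fraction remaining = 0.7104/5.897 ≈ 0.12047.
n = log₂(5.897/0.7104) = ln(8.301)/ln 2 ≈ 3.0533 half-lives.
t = n × t½ = 3.0533 × 344.8 ≈ 1052.8 days.

1050 days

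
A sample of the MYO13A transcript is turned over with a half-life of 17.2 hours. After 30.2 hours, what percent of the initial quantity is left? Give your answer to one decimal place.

n = 30.2/17.2 ≈ 1.7558 half-lives.
Fraction remaining = (1/2)^1.7558 ≈ 0.29611, i.e. 29.611%.

29.6%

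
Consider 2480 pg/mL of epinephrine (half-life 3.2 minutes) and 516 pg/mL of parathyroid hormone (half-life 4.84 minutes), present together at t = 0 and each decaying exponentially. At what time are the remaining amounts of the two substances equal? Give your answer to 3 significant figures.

Set 2480·(1/2)^(t/3.2) = 516·(1/2)^(t/4.84).
Taking log₂: log₂(2480/516) = t·(1/3.2 − 1/4.84).
log₂(4.8062) = 2.2649; 1/3.2 − 1/4.84 = 0.10589.
t = 2.2649 / 0.10589 ≈ 21.389 minutes.

21.4 minutes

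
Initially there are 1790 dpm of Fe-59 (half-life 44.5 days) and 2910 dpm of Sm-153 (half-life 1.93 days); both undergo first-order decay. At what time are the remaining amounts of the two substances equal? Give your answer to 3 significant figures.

1.41 days

Set 1790·(1/2)^(t/44.5) = 2910·(1/2)^(t/1.93).
Taking log₂: log₂(1790/2910) = t·(1/44.5 − 1/1.93).
log₂(0.61512) = -0.70106; 1/44.5 − 1/1.93 = -0.49566.
t = -0.70106 / -0.49566 ≈ 1.4144 days.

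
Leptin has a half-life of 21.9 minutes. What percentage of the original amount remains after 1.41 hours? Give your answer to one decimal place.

6.9%

1.41 hours = 84.6 minutes.
n = 84.6/21.9 ≈ 3.863 half-lives.
Fraction remaining = (1/2)^3.863 ≈ 0.068725, i.e. 6.8725%.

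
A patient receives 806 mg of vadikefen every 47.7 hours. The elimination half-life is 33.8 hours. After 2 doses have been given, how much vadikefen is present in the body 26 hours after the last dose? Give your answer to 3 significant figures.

651 mg

The 2 doses were given 73.7, 26 hours ago.
Total = 806·(1/2)^(73.7/33.8) + 806·(1/2)^(26/33.8)
      = 177.81 + 472.9 ≈ 650.71 mg.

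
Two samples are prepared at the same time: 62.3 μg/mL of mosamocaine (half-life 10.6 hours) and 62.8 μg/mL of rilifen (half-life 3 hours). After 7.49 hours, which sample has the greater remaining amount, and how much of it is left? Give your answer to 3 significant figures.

mosamocaine: 62.3 × (1/2)^0.7066 ≈ 38.175 μg/mL.
rilifen: 62.8 × (1/2)^2.4967 ≈ 11.127 μg/mL.
Mosamocaine has more remaining, at ≈ 38.175 μg/mL.

mosamocaine, 38.2 μg/mL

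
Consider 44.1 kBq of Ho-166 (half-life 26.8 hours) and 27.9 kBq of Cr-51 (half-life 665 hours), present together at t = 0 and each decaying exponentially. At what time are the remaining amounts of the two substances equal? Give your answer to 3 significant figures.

18.4 hours

Set 44.1·(1/2)^(t/26.8) = 27.9·(1/2)^(t/665).
Taking log₂: log₂(44.1/27.9) = t·(1/26.8 − 1/665).
log₂(1.5806) = 0.66051; 1/26.8 − 1/665 = 0.03581.
t = 0.66051 / 0.03581 ≈ 18.445 hours.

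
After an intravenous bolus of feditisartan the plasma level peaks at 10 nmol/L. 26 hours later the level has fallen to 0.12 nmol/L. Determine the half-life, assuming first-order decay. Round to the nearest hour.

4 hours

A/A₀ = 0.12/10 ≈ 0.012.
n = log₂(83.333) ≈ 6.3808 half-lives elapsed in 26 hours.
t½ = 26/6.3808 ≈ 4.0747 hours.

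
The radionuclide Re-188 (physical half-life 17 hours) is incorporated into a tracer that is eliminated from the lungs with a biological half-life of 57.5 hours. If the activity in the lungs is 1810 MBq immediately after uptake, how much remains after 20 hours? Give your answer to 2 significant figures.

630 MBq

1/t_eff = 1/t_phys + 1/t_biol = 1/17 + 1/57.5 = 0.076215 per hour.
t_eff = 17 × 57.5 / (17 + 57.5) ≈ 13.121 hours.
Remaining = 1810 × (1/2)^(20/13.121) = 1810 × (1/2)^1.5243 ≈ 629.24 MBq.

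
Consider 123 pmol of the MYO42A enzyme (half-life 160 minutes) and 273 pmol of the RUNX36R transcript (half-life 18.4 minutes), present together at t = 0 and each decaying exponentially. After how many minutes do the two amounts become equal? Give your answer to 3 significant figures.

23.9 minutes

Set 123·(1/2)^(t/160) = 273·(1/2)^(t/18.4).
Taking log₂: log₂(123/273) = t·(1/160 − 1/18.4).
log₂(0.45055) = -1.1502; 1/160 − 1/18.4 = -0.048098.
t = -1.1502 / -0.048098 ≈ 23.915 minutes.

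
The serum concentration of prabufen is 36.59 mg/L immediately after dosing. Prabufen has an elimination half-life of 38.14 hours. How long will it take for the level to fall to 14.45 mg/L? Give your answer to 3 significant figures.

51.1 hours

Fraction remaining = 14.45/36.59 ≈ 0.39492.
n = log₂(36.59/14.45) = ln(2.5322)/ln 2 ≈ 1.3404 half-lives.
t = n × t½ = 1.3404 × 38.14 ≈ 51.122 hours.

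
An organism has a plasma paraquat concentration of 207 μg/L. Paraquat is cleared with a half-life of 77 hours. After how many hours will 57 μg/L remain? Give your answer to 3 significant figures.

143 hours

Fraction remaining = 57/207 ≈ 0.27536.
n = log₂(207/57) = ln(3.6316)/ln 2 ≈ 1.8606 half-lives.
t = n × t½ = 1.8606 × 77 ≈ 143.27 hours.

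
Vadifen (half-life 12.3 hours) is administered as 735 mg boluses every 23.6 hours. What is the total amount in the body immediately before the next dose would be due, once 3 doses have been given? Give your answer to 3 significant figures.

The 3 doses were given 70.8, 47.2, 23.6 hours ago.
Total = 735·(1/2)^(70.8/12.3) + 735·(1/2)^(47.2/12.3) + 735·(1/2)^(23.6/12.3)
      = 13.6 + 51.418 + 194.4 ≈ 259.42 mg.

259 mg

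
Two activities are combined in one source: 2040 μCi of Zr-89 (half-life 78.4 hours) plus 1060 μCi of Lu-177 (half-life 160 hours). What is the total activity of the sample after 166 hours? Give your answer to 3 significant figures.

Zr-89: 2040 × (1/2)^(166/78.4) = 2040 × (1/2)^2.1173 ≈ 470.16 μCi.
Lu-177: 1060 × (1/2)^(166/160) = 1060 × (1/2)^1.0375 ≈ 516.4 μCi.
Total = 470.16 + 516.4 ≈ 986.56 μCi.

987 μCi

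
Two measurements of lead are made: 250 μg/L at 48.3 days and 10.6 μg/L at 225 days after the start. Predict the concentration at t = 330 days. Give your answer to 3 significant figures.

1.62 μg/L

Over Δt = 225 − 48.3 = 176.7 days, the level fell by a factor of 250/10.6 ≈ 23.585.
n = log₂(23.585) ≈ 4.5598 half-lives, so t½ = 176.7/4.5598 ≈ 38.752 days.
From t = 225 to t = 330: 10.6 × (1/2)^((330−225)/38.752) ≈ 1.6205 μg/L.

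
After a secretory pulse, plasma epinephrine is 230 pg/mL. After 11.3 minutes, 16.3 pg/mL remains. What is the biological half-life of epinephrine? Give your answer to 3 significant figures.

A/A₀ = 16.3/230 ≈ 0.07087.
n = log₂(14.11) ≈ 3.8187 half-lives elapsed in 11.3 minutes.
t½ = 11.3/3.8187 ≈ 2.9591 minutes.

2.96 minutes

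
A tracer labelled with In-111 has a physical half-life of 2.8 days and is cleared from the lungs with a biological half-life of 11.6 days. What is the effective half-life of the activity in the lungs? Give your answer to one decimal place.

2.3 days

1/t_eff = 1/t_phys + 1/t_biol = 1/2.8 + 1/11.6 = 0.44335 per day.
t_eff = 2.8 × 11.6 / (2.8 + 11.6) ≈ 2.2556 days.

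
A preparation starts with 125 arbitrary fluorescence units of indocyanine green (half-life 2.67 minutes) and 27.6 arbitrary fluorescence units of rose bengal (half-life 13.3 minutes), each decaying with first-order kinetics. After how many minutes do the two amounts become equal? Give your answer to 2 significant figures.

7.3 minutes

Set 125·(1/2)^(t/2.67) = 27.6·(1/2)^(t/13.3).
Taking log₂: log₂(125/27.6) = t·(1/2.67 − 1/13.3).
log₂(4.529) = 2.1792; 1/2.67 − 1/13.3 = 0.29934.
t = 2.1792 / 0.29934 ≈ 7.2799 minutes.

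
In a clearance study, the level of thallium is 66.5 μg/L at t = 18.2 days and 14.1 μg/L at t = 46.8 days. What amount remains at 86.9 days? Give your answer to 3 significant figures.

Over Δt = 46.8 − 18.2 = 28.6 days, the level fell by a factor of 66.5/14.1 ≈ 4.7163.
n = log₂(4.7163) ≈ 2.2377 half-lives, so t½ = 28.6/2.2377 ≈ 12.781 days.
From t = 46.8 to t = 86.9: 14.1 × (1/2)^((86.9−46.8)/12.781) ≈ 1.6024 μg/L.

1.60 μg/L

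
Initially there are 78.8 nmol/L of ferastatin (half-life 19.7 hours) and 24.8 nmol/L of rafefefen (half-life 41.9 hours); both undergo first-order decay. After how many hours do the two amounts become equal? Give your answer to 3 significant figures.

Set 78.8·(1/2)^(t/19.7) = 24.8·(1/2)^(t/41.9).
Taking log₂: log₂(78.8/24.8) = t·(1/19.7 − 1/41.9).
log₂(3.1774) = 1.6679; 1/19.7 − 1/41.9 = 0.026895.
t = 1.6679 / 0.026895 ≈ 62.013 hours.

62.0 hours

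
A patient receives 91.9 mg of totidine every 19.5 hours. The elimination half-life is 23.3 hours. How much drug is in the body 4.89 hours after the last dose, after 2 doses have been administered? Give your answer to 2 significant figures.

120 mg

The 2 doses were given 24.39, 4.89 hours ago.
Total = 91.9·(1/2)^(24.39/23.3) + 91.9·(1/2)^(4.89/23.3)
      = 44.484 + 79.458 ≈ 123.94 mg.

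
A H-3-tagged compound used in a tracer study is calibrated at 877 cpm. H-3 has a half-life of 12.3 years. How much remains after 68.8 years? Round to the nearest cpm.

Number of half-lives: n = 68.8/12.3 ≈ 5.5935.
Remaining = 877 × (1/2)^5.5935 = 877 × 0.02071 ≈ 18.163 cpm.

18 cpm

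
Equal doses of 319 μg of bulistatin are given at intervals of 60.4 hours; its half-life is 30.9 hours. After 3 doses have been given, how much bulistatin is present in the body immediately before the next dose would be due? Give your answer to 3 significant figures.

The 3 doses were given 181.2, 120.8, 60.4 hours ago.
Total = 319·(1/2)^(181.2/30.9) + 319·(1/2)^(120.8/30.9) + 319·(1/2)^(60.4/30.9)
      = 5.4768 + 21.23 + 82.294 ≈ 109 μg.

109 μg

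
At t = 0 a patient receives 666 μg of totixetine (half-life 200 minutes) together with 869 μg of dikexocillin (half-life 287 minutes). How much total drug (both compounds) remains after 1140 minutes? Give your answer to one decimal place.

68.2 μg

totixetine: 666 × (1/2)^(1140/200) = 666 × (1/2)^5.7 ≈ 12.812 μg.
dikexocillin: 869 × (1/2)^(1140/287) = 869 × (1/2)^3.9721 ≈ 55.372 μg.
Total = 12.812 + 55.372 ≈ 68.184 μg.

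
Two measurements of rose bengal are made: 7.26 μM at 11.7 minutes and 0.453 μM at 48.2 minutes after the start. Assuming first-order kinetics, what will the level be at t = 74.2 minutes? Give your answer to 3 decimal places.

0.063 μM

Over Δt = 48.2 − 11.7 = 36.5 minutes, the level fell by a factor of 7.26/0.453 ≈ 16.026.
n = log₂(16.026) ≈ 4.0024 half-lives, so t½ = 36.5/4.0024 ≈ 9.1196 minutes.
From t = 48.2 to t = 74.2: 0.453 × (1/2)^((74.2−48.2)/9.1196) ≈ 0.062785 μM.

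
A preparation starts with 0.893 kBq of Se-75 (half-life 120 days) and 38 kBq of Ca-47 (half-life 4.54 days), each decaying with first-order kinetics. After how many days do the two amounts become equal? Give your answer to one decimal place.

Set 0.893·(1/2)^(t/120) = 38·(1/2)^(t/4.54).
Taking log₂: log₂(0.893/38) = t·(1/120 − 1/4.54).
log₂(0.0235) = -5.4112; 1/120 − 1/4.54 = -0.21193.
t = -5.4112 / -0.21193 ≈ 25.533 days.

25.5 days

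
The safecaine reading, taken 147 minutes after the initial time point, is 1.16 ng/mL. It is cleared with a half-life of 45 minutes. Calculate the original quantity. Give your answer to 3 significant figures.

Number of half-lives elapsed: n = 147/45 ≈ 3.2667.
A₀ = A × 2^n = 1.16 × 2^3.2667 = 1.16 × 9.6242 ≈ 11.164 ng/mL.

11.2 ng/mL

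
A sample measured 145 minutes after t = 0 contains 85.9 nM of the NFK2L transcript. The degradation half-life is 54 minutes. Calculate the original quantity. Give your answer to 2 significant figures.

Number of half-lives elapsed: n = 145/54 ≈ 2.6852.
A₀ = A × 2^n = 85.9 × 2^2.6852 = 85.9 × 6.4316 ≈ 552.48 nM.

550 nM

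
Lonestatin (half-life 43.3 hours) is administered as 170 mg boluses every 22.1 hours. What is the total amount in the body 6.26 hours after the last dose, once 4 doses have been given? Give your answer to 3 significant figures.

391 mg

The 4 doses were given 72.56, 50.46, 28.36, 6.26 hours ago.
Total = 170·(1/2)^(72.56/43.3) + 170·(1/2)^(50.46/43.3) + 170·(1/2)^(28.36/43.3) + 170·(1/2)^(6.26/43.3)
      = 53.211 + 75.795 + 107.97 + 153.79 ≈ 390.76 mg.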